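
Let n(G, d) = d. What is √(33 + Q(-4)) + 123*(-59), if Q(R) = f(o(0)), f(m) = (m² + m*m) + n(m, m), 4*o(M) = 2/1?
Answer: -7257 + √34 ≈ -7251.2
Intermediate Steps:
o(M) = ½ (o(M) = (2/1)/4 = (2*1)/4 = (¼)*2 = ½)
f(m) = m + 2*m² (f(m) = (m² + m*m) + m = (m² + m²) + m = 2*m² + m = m + 2*m²)
Q(R) = 1 (Q(R) = (1 + 2*(½))/2 = (1 + 1)/2 = (½)*2 = 1)
√(33 + Q(-4)) + 123*(-59) = √(33 + 1) + 123*(-59) = √34 - 7257 = -7257 + √34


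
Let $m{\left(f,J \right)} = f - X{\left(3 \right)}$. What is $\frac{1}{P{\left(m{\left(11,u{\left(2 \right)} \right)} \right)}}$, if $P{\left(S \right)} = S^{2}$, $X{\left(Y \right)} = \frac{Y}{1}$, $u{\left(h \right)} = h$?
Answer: $\frac{1}{64} \approx 0.015625$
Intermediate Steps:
$X{\left(Y \right)} = Y$ ($X{\left(Y \right)} = Y 1 = Y$)
$m{\left(f,J \right)} = -3 + f$ ($m{\left(f,J \right)} = f - 3 = -3 + f$)
$\frac{1}{P{\left(m{\left(11,u{\left(2 \right)} \right)} \right)}} = \frac{1}{\left(-3 + 11\right)^{2}} = \frac{1}{8^{2}} = \frac{1}{64}$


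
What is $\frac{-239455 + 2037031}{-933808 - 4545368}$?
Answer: $- \frac{74899}{228299} \approx -0.32807$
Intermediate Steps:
$\frac{-239455 + 2037031}{-933808 - 4545368} = \frac{1797576}{-5479176} = 1797576 \left(- \frac{1}{5479176}\right) = - \frac{74899}{228299}$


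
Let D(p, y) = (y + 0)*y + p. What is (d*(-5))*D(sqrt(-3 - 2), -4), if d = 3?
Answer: -240 - 15*I*sqrt(5) ≈ -240.0 - 33.541*I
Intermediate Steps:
D(p, y) = p + y**2 (D(p, y) = y*y + p = y**2 + p = p + y**2)
(d*(-5))*D(sqrt(-3 - 2), -4) = (3*(-5))*(sqrt(-3 - 2) + (-4)**2) = -15*(sqrt(-5) + 16) = -15*(I*sqrt(5) + 16) = -15*(16 + I*sqrt(5)) = -240 - 15*I*sqrt(5)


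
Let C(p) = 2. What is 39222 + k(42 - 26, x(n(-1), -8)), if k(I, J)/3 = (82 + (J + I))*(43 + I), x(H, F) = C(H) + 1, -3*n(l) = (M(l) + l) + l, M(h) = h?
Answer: 57099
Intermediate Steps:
n(l) = -l (n(l) = -((l + l) + l)/3 = -(2*l + l)/3 = -l)
x(H, F) = 3 (x(H, F) = 2 + 1 = 3)
k(I, J) = 3*(43 + I)*(82 + I + J) (k(I, J) = 3*((82 + (J + I))*(43 + I)) = 3*((82 + (I + J))*(43 + I)) = 3*((82 + I + J)*(43 + I)) = 3*((43 + I)*(82 + I + J)) = 3*(43 + I)*(82 + I + J))
39222 + k(42 - 26, x(n(-1), -8)) = 39222 + (10578 + 3*(42 - 26)² + 129*3 + 375*(42 - 26) + 3*(42 - 26)*3) = 39222 + (10578 + 3*16² + 387 + 375*16 + 3*16*3) = 39222 + (10578 + 3*256 + 387 + 6000 + 144) = 39222 + (10578 + 768 + 387 + 6000 + 144) = 39222 + 17877 = 57099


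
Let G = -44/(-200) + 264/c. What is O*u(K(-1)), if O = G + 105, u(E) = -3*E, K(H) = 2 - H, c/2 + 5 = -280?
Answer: -895671/950 ≈ -942.81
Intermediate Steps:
c = -570 (c = -10 + 2*(-280) = -10 - 560 = -570)
G = -231/950 (G = -44/(-200) + 264/(-570) = -44*(-1/200) + 264*(-1/570) = 11/50 - 44/95 = -231/950 ≈ -0.24316)
O = 99519/950 (O = -231/950 + 105 = 99519/950 ≈ 104.76)
O*u(K(-1)) = 99519*(-3*(2 - 1*(-1)))/950 = 99519*(-3*(2 + 1))/950 = 99519*(-3*3)/950 = (99519/950)*(-9) = -895671/950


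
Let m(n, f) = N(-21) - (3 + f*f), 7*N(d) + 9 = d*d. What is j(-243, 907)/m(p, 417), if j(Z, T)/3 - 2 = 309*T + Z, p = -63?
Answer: -980077/202802 ≈ -4.8327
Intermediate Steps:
N(d) = -9/7 + d²/7 (N(d) = -9/7 + (d*d)/7 = -9/7 + d²/7)
j(Z, T) = 6 + 3*Z + 927*T (j(Z, T) = 6 + 3*(309*T + Z) = 6 + 3*(Z + 309*T) = 6 + (3*Z + 927*T) = 6 + 3*Z + 927*T)
m(n, f) = 411/7 - f² (m(n, f) = (-9/7 + (⅐)*(-21)²) - (3 + f*f) = (-9/7 + (⅐)*441) - (3 + f²) = (-9/7 + 63) + (-3 - f²) = 432/7 + (-3 - f²) = 411/7 - f²)
j(-243, 907)/m(p, 417) = (6 + 3*(-243) + 927*907)/(411/7 - 1*417²) = (6 - 729 + 840789)/(411/7 - 1*173889) = 840066/(411/7 - 173889) = 840066/(-1216812/7) = 840066*(-7/1216812) = -980077/202802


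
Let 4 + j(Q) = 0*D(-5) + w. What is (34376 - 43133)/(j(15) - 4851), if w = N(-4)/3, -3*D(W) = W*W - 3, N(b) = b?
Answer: 26271/14569 ≈ 1.8032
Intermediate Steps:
D(W) = 1 - W**2/3 (D(W) = -(W*W - 3)/3 = -(W**2 - 3)/3 = -(-3 + W**2)/3 = 1 - W**2/3)
w = -4/3 ≈ -1.3333
j(Q) = -16/3 (j(Q) = -4 + (0*(1 - 1/3*(-5)**2) - 4/3) = -4 + (0*(1 - 1/3*25) - 4/3) = -4 + (0*(1 - 25/3) - 4/3) = -4 + (0*(-22/3) - 4/3) = -4 + (0 - 4/3) = -4 - 4/3 = -16/3)
(34376 - 43133)/(j(15) - 4851) = (34376 - 43133)/(-16/3 - 4851) = -8757/(-14569/3) = -8757*(-3/14569) = 26271/14569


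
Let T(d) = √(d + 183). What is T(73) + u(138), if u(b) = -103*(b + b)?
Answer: -28412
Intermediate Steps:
u(b) = -206*b
T(d) = √(183 + d)
T(73) + u(138) = √(183 + 73) - 206*138 = √256 - 28428 = 16 - 28428 = -28412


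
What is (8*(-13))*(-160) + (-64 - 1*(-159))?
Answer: 16735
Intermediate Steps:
(8*(-13))*(-160) + (-64 - 1*(-159)) = -104*(-160) + (-64 + 159) = 16640 + 95 = 16735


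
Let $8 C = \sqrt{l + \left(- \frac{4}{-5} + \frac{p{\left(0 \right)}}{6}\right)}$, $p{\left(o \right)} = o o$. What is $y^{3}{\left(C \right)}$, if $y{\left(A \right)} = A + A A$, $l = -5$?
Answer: $\frac{414099}{32768000} - \frac{5397 i \sqrt{105}}{4096000} \approx 0.012637 - 0.013502 i$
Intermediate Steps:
$p{\left(o \right)} = o^{2}$
$C = \frac{i \sqrt{105}}{40}$ ($C = \frac{\sqrt{-5 + \left(- \frac{4}{-5} + \frac{0^{2}}{6}\right)}}{8} = \frac{\sqrt{-5 + \left(\left(-4\right) \left(- \frac{1}{5}\right) + 0 \cdot \frac{1}{6}\right)}}{8} = \frac{\sqrt{-5 + \left(\frac{4}{5} + 0\right)}}{8} = \frac{\sqrt{-5 + \frac{4}{5}}}{8} = \frac{\sqrt{- \frac{21}{5}}}{8} = \frac{\frac{1}{5} i \sqrt{105}}{8} = \frac{i \sqrt{105}}{40} \approx 0.25617 i$)
$y{\left(A \right)} = A + A^{2}$
$y^{3}{\left(C \right)} = \left(\frac{i \sqrt{105}}{40} \left(1 + \frac{i \sqrt{105}}{40}\right)\right)^{3} = \left(\frac{i \sqrt{105} \left(1 + \frac{i \sqrt{105}}{40}\right)}{40}\right)^{3} = - \frac{21 i \sqrt{105} \left(1 + \frac{i \sqrt{105}}{40}\right)^{3}}{12800}$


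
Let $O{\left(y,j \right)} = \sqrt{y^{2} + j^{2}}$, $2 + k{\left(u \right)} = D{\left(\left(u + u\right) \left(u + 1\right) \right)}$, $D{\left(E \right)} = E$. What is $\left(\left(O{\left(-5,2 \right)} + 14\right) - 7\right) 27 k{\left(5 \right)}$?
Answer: $10962 + 1566 \sqrt{29} \approx 19395.0$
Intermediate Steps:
$k{\left(u \right)} = -2 + 2 u \left(1 + u\right)$ ($k{\left(u \right)} = -2 + \left(u + u\right) \left(u + 1\right) = -2 + 2 u \left(1 + u\right)$)
$O{\left(y,j \right)} = \sqrt{j^{2} + y^{2}}$
$\left(\left(O{\left(-5,2 \right)} + 14\right) - 7\right) 27 k{\left(5 \right)} = \left(\left(\sqrt{2^{2} + \left(-5\right)^{2}} + 14\right) - 7\right) 27 \left(-2 + 2 \cdot 5 \left(1 + 5\right)\right) = \left(\left(\sqrt{4 + 25} + 14\right) - 7\right) 27 \left(-2 + 2 \cdot 5 \cdot 6\right) = \left(\left(\sqrt{29} + 14\right) - 7\right) 27 \left(-2 + 60\right) = \left(\left(14 + \sqrt{29}\right) - 7\right) 27 \cdot 58 = \left(7 + \sqrt{29}\right) 27 \cdot 58 = \left(189 + 27 \sqrt{29}\right) 58 = 10962 + 1566 \sqrt{29}$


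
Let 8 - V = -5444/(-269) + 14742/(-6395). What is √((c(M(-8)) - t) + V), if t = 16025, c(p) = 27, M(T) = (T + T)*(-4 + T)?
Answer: 2*I*√11842977809807290/1720255 ≈ 126.52*I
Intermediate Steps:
M(T) = 2*T*(-4 + T) (M(T) = (2*T)*(-4 + T) = 2*T*(-4 + T))
V = -17086742/1720255 (V = 8 - (-5444/(-269) + 14742/(-6395)) = 8 - (-5444*(-1/269) + 14742*(-1/6395)) = 8 - (5444/269 - 14742/6395) = 8 - 1*30848782/1720255 = 8 - 30848782/1720255 = -17086742/1720255 ≈ -9.9327)
√((c(M(-8)) - t) + V) = √((27 - 1*16025) - 17086742/1720255) = √((27 - 16025) - 17086742/1720255) = √(-15998 - 17086742/1720255) = √(-27537726232/1720255) = 2*I*√11842977809807290/1720255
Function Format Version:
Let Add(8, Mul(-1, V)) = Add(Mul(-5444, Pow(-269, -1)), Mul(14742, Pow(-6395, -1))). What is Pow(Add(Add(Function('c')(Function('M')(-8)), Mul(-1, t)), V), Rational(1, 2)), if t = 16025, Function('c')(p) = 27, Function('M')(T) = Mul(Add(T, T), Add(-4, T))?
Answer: Mul(Rational(2, 1720255), I, Pow(11842977809807290, Rational(1, 2))) ≈ Mul(126.52, I)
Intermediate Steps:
Function('M')(T) = Mul(2, T, Add(-4, T)) (Function('M')(T) = Mul(Mul(2, T), Add(-4, T)) = Mul(2, T, Add(-4, T)))
V = Rational(-17086742, 1720255) (V = Add(8, Mul(-1, Add(Mul(-5444, Pow(-269, -1)), Mul(14742, Pow(-6395, -1))))) = Add(8, Mul(-1, Add(Mul(-5444, Rational(-1, 269)), Mul(14742, Rational(-1, 6395))))) = Add(8, Mul(-1, Add(Rational(5444, 269), Rational(-14742, 6395)))) = Add(8, Mul(-1, Rational(30848782, 1720255))) = Add(8, Rational(-30848782, 1720255)) = Rational(-17086742, 1720255) ≈ -9.9327)
Pow(Add(Add(Function('c')(Function('M')(-8)), Mul(-1, t)), V), Rational(1, 2)) = Pow(Add(Add(27, Mul(-1, 16025)), Rational(-17086742, 1720255)), Rational(1, 2)) = Pow(Add(Add(27, -16025), Rational(-17086742, 1720255)), Rational(1, 2)) = Pow(Add(-15998, Rational(-17086742, 1720255)), Rational(1, 2)) = Pow(Rational(-27537726232, 1720255), Rational(1, 2)) = Mul(Rational(2, 1720255), I, Pow(11842977809807290, Rational(1, 2)))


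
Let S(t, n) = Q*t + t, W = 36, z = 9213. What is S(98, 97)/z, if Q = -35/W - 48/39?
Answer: -27587/2155842 ≈ -0.012796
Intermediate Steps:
Q = -1031/468 (Q = -35/36 - 48/39 = -35*1/36 - 48*1/39 = -35/36 - 16/13 = -1031/468 ≈ -2.2030)
S(t, n) = -563*t/468 (S(t, n) = -1031*t/468 + t = -563*t/468)
S(98, 97)/z = -563/468*98/9213 = -27587/234*1/9213 = -27587/2155842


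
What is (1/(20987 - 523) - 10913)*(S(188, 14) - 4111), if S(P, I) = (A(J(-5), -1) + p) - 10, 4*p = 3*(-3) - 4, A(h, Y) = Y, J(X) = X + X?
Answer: 3685063235131/81856 ≈ 4.5019e+7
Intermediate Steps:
J(X) = 2*X
p = -13/4 (p = (3*(-3) - 4)/4 = (-9 - 4)/4 = (¼)*(-13) = -13/4 ≈ -3.2500)
S(P, I) = -57/4 (S(P, I) = (-1 - 13/4) - 10 = -17/4 - 10 = -57/4)
(1/(20987 - 523) - 10913)*(S(188, 14) - 4111) = (1/(20987 - 523) - 10913)*(-57/4 - 4111) = (1/20464 - 10913)*(-16501/4) = -223323631/20464*(-16501/4) = 3685063235131/81856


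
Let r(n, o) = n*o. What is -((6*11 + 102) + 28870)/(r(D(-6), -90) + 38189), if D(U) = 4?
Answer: -29038/37829 ≈ -0.76761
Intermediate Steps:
-((6*11 + 102) + 28870)/(r(D(-6), -90) + 38189) = -((6*11 + 102) + 28870)/(4*(-90) + 38189) = -((66 + 102) + 28870)/(-360 + 38189) = -(168 + 28870)/37829 = -29038/37829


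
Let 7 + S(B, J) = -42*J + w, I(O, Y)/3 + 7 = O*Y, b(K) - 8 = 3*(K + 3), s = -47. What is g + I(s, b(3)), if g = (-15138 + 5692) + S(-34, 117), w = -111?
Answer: -18165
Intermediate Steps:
b(K) = 17 + 3*K (b(K) = 8 + 3*(K + 3) = 8 + 3*(3 + K) = 8 + (9 + 3*K) = 17 + 3*K)
I(O, Y) = -21 + 3*O*Y (I(O, Y) = -21 + 3*(O*Y) = -21 + 3*O*Y)
S(B, J) = -118 - 42*J (S(B, J) = -7 + (-42*J - 111) = -7 + (-111 - 42*J) = -118 - 42*J)
g = -14478 (g = (-15138 + 5692) + (-118 - 42*117) = -9446 + (-118 - 4914) = -9446 - 5032 = -14478)
g + I(s, b(3)) = -14478 + (-21 + 3*(-47)*(17 + 3*3)) = -14478 + (-21 + 3*(-47)*(17 + 9)) = -14478 + (-21 + 3*(-47)*26) = -14478 + (-21 - 3666) = -14478 - 3687 = -18165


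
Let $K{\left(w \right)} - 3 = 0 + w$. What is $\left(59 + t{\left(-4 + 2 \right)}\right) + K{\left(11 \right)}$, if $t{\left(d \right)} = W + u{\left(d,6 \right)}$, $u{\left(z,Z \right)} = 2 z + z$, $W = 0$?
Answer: $67$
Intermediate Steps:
$K{\left(w \right)} = 3 + w$ ($K{\left(w \right)} = 3 + \left(0 + w\right) = 3 + w$)
$u{\left(z,Z \right)} = 3 z$
$t{\left(d \right)} = 3 d$ ($t{\left(d \right)} = 0 + 3 d = 3 d$)
$\left(59 + t{\left(-4 + 2 \right)}\right) + K{\left(11 \right)} = \left(59 + 3 \left(-4 + 2\right)\right) + \left(3 + 11\right) = \left(59 + 3 \left(-2\right)\right) + 14 = \left(59 - 6\right) + 14 = 53 + 14 = 67$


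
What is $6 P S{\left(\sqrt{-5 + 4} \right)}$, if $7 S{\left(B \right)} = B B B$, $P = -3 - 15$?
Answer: $\frac{108 i}{7} \approx 15.429 i$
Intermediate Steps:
$P = -18$ ($P = -3 - 15 = -18$)
$S{\left(B \right)} = \frac{B^{3}}{7}$ ($S{\left(B \right)} = \frac{B B B}{7} = \frac{B^{2} B}{7} = \frac{B^{3}}{7}$)
$6 P S{\left(\sqrt{-5 + 4} \right)} = 6 \left(-18\right) \frac{\left(\sqrt{-5 + 4}\right)^{3}}{7} = - 108 \frac{\left(\sqrt{-1}\right)^{3}}{7} = - 108 \frac{i^{3}}{7} = - 108 \frac{\left(-1\right) i}{7} = - 108 \left(- \frac{i}{7}\right) = \frac{108 i}{7}$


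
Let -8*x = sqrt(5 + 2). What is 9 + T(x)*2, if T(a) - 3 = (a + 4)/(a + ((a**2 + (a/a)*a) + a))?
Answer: 8407/569 - 12176*sqrt(7)/3983 ≈ 6.6870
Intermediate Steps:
x = -sqrt(7)/8 (x = -sqrt(5 + 2)/8 = -sqrt(7)/8 ≈ -0.33072)
T(a) = 3 + (4 + a)/(a**2 + 3*a) (T(a) = 3 + (a + 4)/(a + ((a**2 + (a/a)*a) + a)) = 3 + (4 + a)/(a + ((a**2 + 1*a) + a)) = 3 + (4 + a)/(a + ((a**2 + a) + a)) = 3 + (4 + a)/(a + ((a + a**2) + a)) = 3 + (4 + a)/(a + (a**2 + 2*a)) = 3 + (4 + a)/(a**2 + 3*a))
9 + T(x)*2 = 9 + ((4 + 3*(-sqrt(7)/8)**2 + 10*(-sqrt(7)/8))/(((-sqrt(7)/8))*(3 - sqrt(7)/8)))*2 = 9 + ((-8*sqrt(7)/7)*(4 + 3*(7/64) - 5*sqrt(7)/4)/(3 - sqrt(7)/8))*2 = 9 + ((-8*sqrt(7)/7)*(4 + 21/64 - 5*sqrt(7)/4)/(3 - sqrt(7)/8))*2 = 9 + ((-8*sqrt(7)/7)*(277/64 - 5*sqrt(7)/4)/(3 - sqrt(7)/8))*2 = 9 - 8*sqrt(7)*(277/64 - 5*sqrt(7)/4)/(7*(3 - sqrt(7)/8))*2 = 9 - 16*sqrt(7)*(277/64 - 5*sqrt(7)/4)/(7*(3 - sqrt(7)/8))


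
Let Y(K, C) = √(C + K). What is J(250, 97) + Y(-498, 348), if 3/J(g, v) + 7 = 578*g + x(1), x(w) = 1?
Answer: 3/144494 + 5*I*√6 ≈ 2.0762e-5 + 12.247*I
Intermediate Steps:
J(g, v) = 3/(-6 + 578*g) (J(g, v) = 3/(-7 + (578*g + 1)) = 3/(-7 + (1 + 578*g)) = 3/(-6 + 578*g))
J(250, 97) + Y(-498, 348) = 3/(2*(-3 + 289*250)) + √(348 - 498) = 3/(2*(-3 + 72250)) + √(-150) = (3/2)/72247 + 5*I*√6 = (3/2)*(1/72247) + 5*I*√6 = 3/144494 + 5*I*√6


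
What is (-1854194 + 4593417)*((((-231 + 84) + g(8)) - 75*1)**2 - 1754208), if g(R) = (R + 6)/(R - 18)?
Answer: -116711474103953/25 ≈ -4.6685e+12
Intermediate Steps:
g(R) = (6 + R)/(-18 + R)
(-1854194 + 4593417)*((((-231 + 84) + g(8)) - 75*1)**2 - 1754208) = (-1854194 + 4593417)*((((-231 + 84) + (6 + 8)/(-18 + 8)) - 75*1)**2 - 1754208) = 2739223*(((-147 + 14/(-10)) - 75)**2 - 1754208) = 2739223*(((-147 - 1/10*14) - 75)**2 - 1754208) = 2739223*(((-147 - 7/5) - 75)**2 - 1754208) = 2739223*((-742/5 - 75)**2 - 1754208) = 2739223*((-1117/5)**2 - 1754208) = 2739223*(1247689/25 - 1754208) = 2739223*(-42607511/25) = -116711474103953/25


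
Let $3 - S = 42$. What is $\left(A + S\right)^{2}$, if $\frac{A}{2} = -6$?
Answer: $2601$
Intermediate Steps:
$S = -39$ ($S = 3 - 42 = -39$)
$A = -12$ ($A = 2 \left(-6\right) = -12$)
$\left(A + S\right)^{2} = \left(-12 - 39\right)^{2} = \left(-51\right)^{2} = 2601$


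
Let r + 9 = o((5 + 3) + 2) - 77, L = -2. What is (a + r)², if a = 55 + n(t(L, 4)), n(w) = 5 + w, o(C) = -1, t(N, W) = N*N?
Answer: 529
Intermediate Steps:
t(N, W) = N²
a = 64 (a = 55 + (5 + (-2)²) = 55 + (5 + 4) = 55 + 9 = 64)
r = -87 (r = -9 + (-1 - 77) = -9 - 78 = -87)
(a + r)² = (64 - 87)² = (-23)² = 529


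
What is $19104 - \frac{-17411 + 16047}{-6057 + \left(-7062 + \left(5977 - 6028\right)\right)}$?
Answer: $\frac{125799158}{6585} \approx 19104.0$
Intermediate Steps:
$19104 - \frac{-17411 + 16047}{-6057 + \left(-7062 + \left(5977 - 6028\right)\right)} = 19104 - - \frac{1364}{-6057 - 7113} = 19104 - - \frac{1364}{-13170} = 19104 - \left(-1364\right) \left(- \frac{1}{13170}\right) = 19104 - \frac{682}{6585} = \frac{125799158}{6585}$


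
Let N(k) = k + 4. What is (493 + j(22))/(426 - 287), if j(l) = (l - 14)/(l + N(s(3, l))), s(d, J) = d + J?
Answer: 25151/7089 ≈ 3.5479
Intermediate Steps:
s(d, J) = J + d
N(k) = 4 + k
j(l) = (-14 + l)/(7 + 2*l) (j(l) = (l - 14)/(l + (4 + (l + 3))) = (-14 + l)/(l + (4 + (3 + l))) = (-14 + l)/(l + (7 + l)) = (-14 + l)/(7 + 2*l))
(493 + j(22))/(426 - 287) = (493 + (-14 + 22)/(7 + 2*22))/(426 - 287) = (493 + 8/(7 + 44))/139 = (493 + 8/51)*(1/139) = (25151/51)*(1/139) = 25151/7089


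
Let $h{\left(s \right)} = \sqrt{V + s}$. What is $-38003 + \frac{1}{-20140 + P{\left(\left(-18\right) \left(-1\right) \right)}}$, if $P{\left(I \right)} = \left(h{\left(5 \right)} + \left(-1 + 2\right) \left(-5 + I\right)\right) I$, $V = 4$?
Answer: $- \frac{754435557}{19852} \approx -38003.0$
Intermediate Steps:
$h{\left(s \right)} = \sqrt{4 + s}$
$P{\left(I \right)} = I \left(-2 + I\right)$ ($P{\left(I \right)} = \left(\sqrt{4 + 5} + \left(-1 + 2\right) \left(-5 + I\right)\right) I = \left(\sqrt{9} + 1 \left(-5 + I\right)\right) I = \left(3 + \left(-5 + I\right)\right) I = \left(-2 + I\right) I = I \left(-2 + I\right)$)
$-38003 + \frac{1}{-20140 + P{\left(\left(-18\right) \left(-1\right) \right)}} = -38003 + \frac{1}{-20140 + \left(-18\right) \left(-1\right) \left(-2 - -18\right)} = -38003 + \frac{1}{-20140 + 18 \left(-2 + 18\right)} = -38003 + \frac{1}{-20140 + 18 \cdot 16} = -38003 + \frac{1}{-20140 + 288} = -38003 + \frac{1}{-19852} = -38003 - \frac{1}{19852} = - \frac{754435557}{19852}$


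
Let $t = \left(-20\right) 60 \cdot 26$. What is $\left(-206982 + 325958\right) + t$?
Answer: $87776$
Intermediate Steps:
$t = -31200$ ($t = \left(-1200\right) 26 = -31200$)
$\left(-206982 + 325958\right) + t = \left(-206982 + 325958\right) - 31200 = 118976 - 31200 = 87776$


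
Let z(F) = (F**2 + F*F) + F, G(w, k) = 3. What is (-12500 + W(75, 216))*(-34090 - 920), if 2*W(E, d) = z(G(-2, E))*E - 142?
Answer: 412540335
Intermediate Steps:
z(F) = F + 2*F**2 (z(F) = (F**2 + F**2) + F = 2*F**2 + F = F + 2*F**2)
W(E, d) = -71 + 21*E/2 (W(E, d) = ((3*(1 + 2*3))*E - 142)/2 = ((3*(1 + 6))*E - 142)/2 = ((3*7)*E - 142)/2 = (21*E - 142)/2 = (-142 + 21*E)/2 = -71 + 21*E/2)
(-12500 + W(75, 216))*(-34090 - 920) = (-12500 + (-71 + (21/2)*75))*(-34090 - 920) = (-12500 + (-71 + 1575/2))*(-35010) = (-12500 + 1433/2)*(-35010) = -23567/2*(-35010) = 412540335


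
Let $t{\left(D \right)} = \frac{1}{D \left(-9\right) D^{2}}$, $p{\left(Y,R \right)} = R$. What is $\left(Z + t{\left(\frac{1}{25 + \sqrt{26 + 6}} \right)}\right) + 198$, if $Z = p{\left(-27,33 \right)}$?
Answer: $- \frac{15946}{9} - \frac{7628 \sqrt{2}}{9} \approx -2970.4$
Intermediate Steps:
$Z = 33$
$t{\left(D \right)} = - \frac{1}{9 D^{3}}$ ($t{\left(D \right)} = \frac{1}{- 9 D D^{2}} = \frac{1}{\left(-9\right) D^{3}} = - \frac{1}{9 D^{3}}$)
$\left(Z + t{\left(\frac{1}{25 + \sqrt{26 + 6}} \right)}\right) + 198 = \left(33 - \frac{1}{9 \frac{1}{\left(25 + \sqrt{26 + 6}\right)^{3}}}\right) + 198 = \left(33 - \frac{1}{9 \frac{1}{\left(25 + \sqrt{32}\right)^{3}}}\right) + 198 = \left(33 - \frac{1}{9 \frac{1}{\left(25 + 4 \sqrt{2}\right)^{3}}}\right) + 198 = \left(33 - \frac{\left(25 + 4 \sqrt{2}\right)^{3}}{9}\right) + 198 = 231 - \frac{\left(25 + 4 \sqrt{2}\right)^{3}}{9}$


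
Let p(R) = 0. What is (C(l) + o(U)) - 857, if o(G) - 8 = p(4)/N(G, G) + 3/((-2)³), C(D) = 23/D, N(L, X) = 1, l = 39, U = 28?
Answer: -264821/312 ≈ -848.79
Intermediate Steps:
o(G) = 61/8 (o(G) = 8 + (0/1 + 3/((-2)³)) = 8 + (0*1 + 3/(-8)) = 8 + (0 + 3*(-⅛)) = 8 + (0 - 3/8) = 8 - 3/8 = 61/8)
(C(l) + o(U)) - 857 = (23/39 + 61/8) - 857 = 2563/312 - 857 = -264821/312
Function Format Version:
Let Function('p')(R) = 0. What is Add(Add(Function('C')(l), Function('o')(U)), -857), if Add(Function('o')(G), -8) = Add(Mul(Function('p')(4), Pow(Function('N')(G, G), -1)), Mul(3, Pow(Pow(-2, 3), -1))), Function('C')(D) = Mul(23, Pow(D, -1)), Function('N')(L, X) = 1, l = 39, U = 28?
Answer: Rational(-264821, 312) ≈ -848.79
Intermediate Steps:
Function('o')(G) = Rational(61, 8) (Function('o')(G) = Add(8, Add(Mul(0, Pow(1, -1)), Mul(3, Pow(Pow(-2, 3), -1)))) = Add(8, Add(Mul(0, 1), Mul(3, Pow(-8, -1)))) = Add(8, Add(0, Mul(3, Rational(-1, 8)))) = Add(8, Add(0, Rational(-3, 8))) = Add(8, Rational(-3, 8)) = Rational(61, 8))
Add(Add(Function('C')(l), Function('o')(U)), -857) = Add(Add(Mul(23, Pow(39, -1)), Rational(61, 8)), -857) = Add(Add(Mul(23, Rational(1, 39)), Rational(61, 8)), -857) = Add(Add(Rational(23, 39), Rational(61, 8)), -857) = Add(Rational(2563, 312), -857) = Rational(-264821, 312)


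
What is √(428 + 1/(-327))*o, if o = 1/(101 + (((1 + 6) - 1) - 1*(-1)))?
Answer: √45765285/35316 ≈ 0.19156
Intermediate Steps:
o = 1/108 (o = 1/(101 + ((7 - 1) + 1)) = 1/(101 + (6 + 1)) = 1/(101 + 7) = 1/108 ≈ 0.0092593)
√(428 + 1/(-327))*o = √(428 + 1/(-327))*(1/108) = √(428 - 1/327)*(1/108) = √(139955/327)*(1/108) = (√45765285/327)*(1/108) = √45765285/35316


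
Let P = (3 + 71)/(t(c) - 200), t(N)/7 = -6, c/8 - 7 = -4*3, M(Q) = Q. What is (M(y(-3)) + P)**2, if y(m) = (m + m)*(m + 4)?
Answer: 582169/14641 ≈ 39.763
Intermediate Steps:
y(m) = 2*m*(4 + m) (y(m) = (2*m)*(4 + m) = 2*m*(4 + m))
c = -40 (c = 56 + 8*(-4*3) = 56 + 8*(-12) = 56 - 96 = -40)
t(N) = -42 (t(N) = 7*(-6) = -42)
P = -37/121 (P = (3 + 71)/(-42 - 200) = 74/(-242) = 74*(-1/242) = -37/121 ≈ -0.30579)
(M(y(-3)) + P)**2 = (2*(-3)*(4 - 3) - 37/121)**2 = (2*(-3)*1 - 37/121)**2 = (-6 - 37/121)**2 = (-763/121)**2 = 582169/14641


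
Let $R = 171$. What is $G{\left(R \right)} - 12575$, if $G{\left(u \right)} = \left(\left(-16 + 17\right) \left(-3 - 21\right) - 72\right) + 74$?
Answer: $-12597$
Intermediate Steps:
$G{\left(u \right)} = -22$ ($G{\left(u \right)} = \left(1 \left(-24\right) - 72\right) + 74 = \left(-24 - 72\right) + 74 = -96 + 74 = -22$)
$G{\left(R \right)} - 12575 = -22 - 12575 = -12597$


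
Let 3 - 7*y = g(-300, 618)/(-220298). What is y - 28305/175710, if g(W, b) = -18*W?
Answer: 2447525817/9031997702 ≈ 0.27098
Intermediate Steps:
y = 333147/771043 (y = 3/7 - (-18*(-300))/(7*(-220298)) = 3/7 - 5400*(-1)/(7*220298) = 3/7 - ⅐*(-2700/110149) = 3/7 + 2700/771043 = 333147/771043 ≈ 0.43207)
y - 28305/175710 = 333147/771043 - 28305/175710 = 333147/771043 - 28305*1/175710 = 333147/771043 - 1887/11714 = 2447525817/9031997702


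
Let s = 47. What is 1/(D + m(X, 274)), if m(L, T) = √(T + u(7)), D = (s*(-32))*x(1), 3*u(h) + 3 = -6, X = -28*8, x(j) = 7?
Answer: -10528/110838513 - √271/110838513 ≈ -9.5134e-5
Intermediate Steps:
X = -224
u(h) = -3 (u(h) = -1 + (⅓)*(-6) = -1 - 2 = -3)
D = -10528 (D = (47*(-32))*7 = -1504*7 = -10528)
m(L, T) = √(-3 + T) (m(L, T) = √(T - 3) = √(-3 + T))
1/(D + m(X, 274)) = 1/(-10528 + √(-3 + 274)) = 1/(-10528 + √271)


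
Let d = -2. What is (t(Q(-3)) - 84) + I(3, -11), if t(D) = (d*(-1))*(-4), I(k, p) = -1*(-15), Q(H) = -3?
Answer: -77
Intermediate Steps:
I(k, p) = 15
t(D) = -8 (t(D) = -2*(-1)*(-4) = 2*(-4) = -8)
(t(Q(-3)) - 84) + I(3, -11) = (-8 - 84) + 15 = -92 + 15 = -77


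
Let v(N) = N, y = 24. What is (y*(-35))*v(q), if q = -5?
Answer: 4200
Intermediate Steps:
(y*(-35))*v(q) = (24*(-35))*(-5) = -840*(-5) = 4200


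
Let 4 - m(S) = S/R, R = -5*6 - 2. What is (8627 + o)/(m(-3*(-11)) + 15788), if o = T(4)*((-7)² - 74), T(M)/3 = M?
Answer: 266464/505377 ≈ 0.52726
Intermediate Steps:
T(M) = 3*M
R = -32 (R = -30 - 2 = -32)
o = -300 (o = (3*4)*((-7)² - 74) = 12*(49 - 74) = 12*(-25) = -300)
m(S) = 4 + S/32 (m(S) = 4 - S/(-32) = 4 - S*(-1)/32 = 4 - (-1)*S/32 = 4 + S/32)
(8627 + o)/(m(-3*(-11)) + 15788) = (8627 - 300)/((4 + (-3*(-11))/32) + 15788) = 8327/((4 + (1/32)*33) + 15788) = 8327/((4 + 33/32) + 15788) = 8327/(161/32 + 15788) = 8327/(505377/32) = 8327*(32/505377) = 266464/505377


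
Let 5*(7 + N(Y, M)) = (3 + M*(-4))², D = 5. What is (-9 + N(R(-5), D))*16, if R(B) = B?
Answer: 3344/5 ≈ 668.80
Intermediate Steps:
N(Y, M) = -7 + (3 - 4*M)²/5 (N(Y, M) = -7 + (3 + M*(-4))²/5 = -7 + (3 - 4*M)²/5)
(-9 + N(R(-5), D))*16 = (-9 + (-7 + (-3 + 4*5)²/5))*16 = (-9 + (-7 + (-3 + 20)²/5))*16 = (-9 + (-7 + (⅕)*17²))*16 = (-9 + (-7 + (⅕)*289))*16 = (-9 + (-7 + 289/5))*16 = (-9 + 254/5)*16 = (209/5)*16 = 3344/5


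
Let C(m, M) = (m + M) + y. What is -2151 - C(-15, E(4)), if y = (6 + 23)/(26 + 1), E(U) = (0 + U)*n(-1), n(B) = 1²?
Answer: -57809/27 ≈ -2141.1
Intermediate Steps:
n(B) = 1
E(U) = U (E(U) = (0 + U)*1 = U*1 = U)
y = 29/27 ≈ 1.0741
C(m, M) = 29/27 + M + m (C(m, M) = (m + M) + 29/27 = (M + m) + 29/27 = 29/27 + M + m)
-2151 - C(-15, E(4)) = -2151 - (29/27 + 4 - 15) = -2151 - 1*(-268/27) = -2151 + 268/27 = -57809/27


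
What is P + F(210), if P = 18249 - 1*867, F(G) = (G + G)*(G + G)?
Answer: 193782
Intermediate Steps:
F(G) = 4*G² (F(G) = (2*G)*(2*G) = 4*G²)
P = 17382 (P = 18249 - 867 = 17382)
P + F(210) = 17382 + 4*210² = 17382 + 4*44100 = 17382 + 176400 = 193782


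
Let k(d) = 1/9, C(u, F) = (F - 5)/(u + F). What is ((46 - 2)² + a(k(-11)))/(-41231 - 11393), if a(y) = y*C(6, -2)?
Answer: -69689/1894464 ≈ -0.036786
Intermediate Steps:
C(u, F) = (-5 + F)/(F + u)
k(d) = ⅑
a(y) = -7*y/4 (a(y) = y*((-5 - 2)/(-2 + 6)) = y*(-7/4) = -7*y/4)
((46 - 2)² + a(k(-11)))/(-41231 - 11393) = ((46 - 2)² - 7/4*⅑)/(-41231 - 11393) = (44² - 7/36)/(-52624) = (1936 - 7/36)*(-1/52624) = (69689/36)*(-1/52624) = -69689/1894464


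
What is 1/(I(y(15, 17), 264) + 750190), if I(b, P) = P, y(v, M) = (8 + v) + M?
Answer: 1/750454 ≈ 1.3325e-6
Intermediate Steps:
y(v, M) = 8 + M + v
1/(I(y(15, 17), 264) + 750190) = 1/(264 + 750190) = 1/750454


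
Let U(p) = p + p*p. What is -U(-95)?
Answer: -8930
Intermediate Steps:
U(p) = p + p²
-U(-95) = -(-95)*(1 - 95) = -(-95)*(-94) = -1*8930 = -8930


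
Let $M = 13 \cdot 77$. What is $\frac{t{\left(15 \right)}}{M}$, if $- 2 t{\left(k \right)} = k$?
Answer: $- \frac{15}{2002} \approx -0.0074925$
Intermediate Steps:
$t{\left(k \right)} = - \frac{k}{2}$
$M = 1001$
$\frac{t{\left(15 \right)}}{M} = \frac{\left(- \frac{1}{2}\right) 15}{1001} = \left(- \frac{15}{2}\right) \frac{1}{1001} = - \frac{15}{2002}$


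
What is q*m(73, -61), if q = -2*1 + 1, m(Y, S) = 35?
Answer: -35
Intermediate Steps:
q = -1 (q = -2 + 1 = -1)
q*m(73, -61) = -1*35 = -35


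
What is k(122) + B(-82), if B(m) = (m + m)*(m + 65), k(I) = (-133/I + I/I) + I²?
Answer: 2155973/122 ≈ 17672.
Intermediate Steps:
k(I) = 1 + I² - 133/I (k(I) = (-133/I + 1) + I² = (1 - 133/I) + I² = 1 + I² - 133/I)
B(m) = 2*m*(65 + m) (B(m) = (2*m)*(65 + m) = 2*m*(65 + m))
k(122) + B(-82) = (-133 + 122 + 122³)/122 + 2*(-82)*(65 - 82) = (-133 + 122 + 1815848)/122 + 2*(-82)*(-17) = (1/122)*1815837 + 2788 = 1815837/122 + 2788 = 2155973/122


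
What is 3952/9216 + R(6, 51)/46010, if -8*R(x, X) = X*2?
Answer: 5678563/13250880 ≈ 0.42854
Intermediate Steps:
R(x, X) = -X/4 (R(x, X) = -X*2/8 = -X/4)
3952/9216 + R(6, 51)/46010 = 3952/9216 - ¼*51/46010 = 3952*(1/9216) - 51/4*1/46010 = 247/576 - 51/184040 = 5678563/13250880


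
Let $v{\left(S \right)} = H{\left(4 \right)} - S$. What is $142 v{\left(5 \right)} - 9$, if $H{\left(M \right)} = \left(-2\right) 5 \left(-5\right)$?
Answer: $6381$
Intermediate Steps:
$H{\left(M \right)} = 50$ ($H{\left(M \right)} = \left(-10\right) \left(-5\right) = 50$)
$v{\left(S \right)} = 50 - S$
$142 v{\left(5 \right)} - 9 = 142 \left(50 - 5\right) - 9 = 142 \cdot 45 - 9 = 6390 - 9 = 6381$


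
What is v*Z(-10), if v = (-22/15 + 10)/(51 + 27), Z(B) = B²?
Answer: 1280/117 ≈ 10.940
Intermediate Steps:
v = 64/585 (v = (-22*1/15 + 10)/78 = (-22/15 + 10)*(1/78) = (128/15)*(1/78) = 64/585 ≈ 0.10940)
v*Z(-10) = (64/585)*(-10)² = (64/585)*100 = 1280/117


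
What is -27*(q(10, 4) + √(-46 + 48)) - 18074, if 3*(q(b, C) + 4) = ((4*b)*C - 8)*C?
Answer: -23438 - 27*√2 ≈ -23476.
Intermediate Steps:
q(b, C) = -4 + C*(-8 + 4*C*b)/3 (q(b, C) = -4 + (((4*b)*C - 8)*C)/3 = -4 + ((4*C*b - 8)*C)/3 = -4 + ((-8 + 4*C*b)*C)/3 = -4 + (C*(-8 + 4*C*b))/3 = -4 + C*(-8 + 4*C*b)/3)
-27*(q(10, 4) + √(-46 + 48)) - 18074 = -27*((-4 - 8/3*4 + (4/3)*10*4²) + √(-46 + 48)) - 18074 = -27*((-4 - 32/3 + (4/3)*10*16) + √2) - 18074 = -27*((-4 - 32/3 + 640/3) + √2) - 18074 = -27*(596/3 + √2) - 18074 = (-5364 - 27*√2) - 18074 = -23438 - 27*√2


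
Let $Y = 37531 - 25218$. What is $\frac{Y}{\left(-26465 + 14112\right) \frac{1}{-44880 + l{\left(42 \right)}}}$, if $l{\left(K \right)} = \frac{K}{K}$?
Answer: $\frac{552595127}{12353} \approx 44734.0$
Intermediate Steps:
$Y = 12313$ ($Y = 37531 - 25218 = 12313$)
$l{\left(K \right)} = 1$
$\frac{Y}{\left(-26465 + 14112\right) \frac{1}{-44880 + l{\left(42 \right)}}} = \frac{12313}{\left(-26465 + 14112\right) \frac{1}{-44880 + 1}} = \frac{12313}{\left(-12353\right) \frac{1}{-44879}} = \frac{12313}{\left(-12353\right) \left(- \frac{1}{44879}\right)} = \frac{12313}{\frac{12353}{44879}} = 12313 \cdot \frac{44879}{12353} = \frac{552595127}{12353}$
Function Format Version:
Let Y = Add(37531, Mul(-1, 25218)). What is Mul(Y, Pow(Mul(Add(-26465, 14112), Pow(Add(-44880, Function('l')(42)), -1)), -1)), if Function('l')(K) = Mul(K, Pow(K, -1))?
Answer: Rational(552595127, 12353) ≈ 44734.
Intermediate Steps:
Y = 12313 (Y = Add(37531, -25218) = 12313)
Function('l')(K) = 1
Mul(Y, Pow(Mul(Add(-26465, 14112), Pow(Add(-44880, Function('l')(42)), -1)), -1)) = Mul(12313, Pow(Mul(Add(-26465, 14112), Pow(Add(-44880, 1), -1)), -1)) = Mul(12313, Pow(Mul(-12353, Pow(-44879, -1)), -1)) = Mul(12313, Pow(Mul(-12353, Rational(-1, 44879)), -1)) = Mul(12313, Pow(Rational(12353, 44879), -1)) = Mul(12313, Rational(44879, 12353)) = Rational(552595127, 12353)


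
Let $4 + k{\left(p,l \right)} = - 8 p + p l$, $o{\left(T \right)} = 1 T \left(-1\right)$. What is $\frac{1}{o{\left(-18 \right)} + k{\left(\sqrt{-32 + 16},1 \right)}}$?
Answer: $\frac{1}{70} + \frac{i}{35} \approx 0.014286 + 0.028571 i$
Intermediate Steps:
$o{\left(T \right)} = - T$ ($o{\left(T \right)} = T \left(-1\right) = - T$)
$k{\left(p,l \right)} = -4 - 8 p + l p$ ($k{\left(p,l \right)} = -4 + \left(- 8 p + p l\right) = -4 + \left(- 8 p + l p\right) = -4 - 8 p + l p$)
$\frac{1}{o{\left(-18 \right)} + k{\left(\sqrt{-32 + 16},1 \right)}} = \frac{1}{\left(-1\right) \left(-18\right) - \left(4 + 7 \sqrt{-32 + 16}\right)} = \frac{1}{18 - \left(4 + 28 i\right)} = \frac{1}{14 - 28 i} = \frac{14 + 28 i}{980}$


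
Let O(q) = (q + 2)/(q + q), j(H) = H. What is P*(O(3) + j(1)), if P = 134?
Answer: 737/3 ≈ 245.67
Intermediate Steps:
O(q) = (2 + q)/(2*q) (O(q) = (2 + q)/((2*q)) = (2 + q)*(1/(2*q)) = (2 + q)/(2*q))
P*(O(3) + j(1)) = 134*((½)*(2 + 3)/3 + 1) = 134*((½)*(⅓)*5 + 1) = 134*(⅚ + 1) = 134*(11/6) = 737/3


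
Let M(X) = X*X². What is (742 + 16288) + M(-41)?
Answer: -51891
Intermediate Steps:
M(X) = X³
(742 + 16288) + M(-41) = (742 + 16288) + (-41)³ = 17030 - 68921 = -51891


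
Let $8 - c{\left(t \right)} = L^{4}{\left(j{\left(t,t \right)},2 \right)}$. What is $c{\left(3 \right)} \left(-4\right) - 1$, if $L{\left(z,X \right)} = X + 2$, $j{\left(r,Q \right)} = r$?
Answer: $991$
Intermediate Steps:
$L{\left(z,X \right)} = 2 + X$
$c{\left(t \right)} = -248$ ($c{\left(t \right)} = 8 - \left(2 + 2\right)^{4} = 8 - 4^{4} = 8 - 256 = -248$)
$c{\left(3 \right)} \left(-4\right) - 1 = \left(-248\right) \left(-4\right) - 1 = 992 - 1 = 991$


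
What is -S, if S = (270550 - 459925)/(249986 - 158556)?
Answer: 37875/18286 ≈ 2.0713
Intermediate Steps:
S = -37875/18286 (S = -189375/91430 = -189375*1/91430 = -37875/18286 ≈ -2.0713)
-S = -1*(-37875/18286) = 37875/18286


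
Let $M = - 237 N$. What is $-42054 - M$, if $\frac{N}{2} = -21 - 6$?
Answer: $-54852$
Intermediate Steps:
$N = -54$ ($N = 2 \left(-21 - 6\right) = 2 \left(-27\right) = -54$)
$M = 12798$ ($M = \left(-237\right) \left(-54\right) = 12798$)
$-42054 - M = -42054 - 12798 = -54852$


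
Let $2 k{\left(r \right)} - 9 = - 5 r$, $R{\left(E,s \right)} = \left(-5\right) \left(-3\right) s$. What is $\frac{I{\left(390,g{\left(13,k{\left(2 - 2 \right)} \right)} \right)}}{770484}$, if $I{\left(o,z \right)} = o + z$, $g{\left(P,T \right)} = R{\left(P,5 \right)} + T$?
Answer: $\frac{313}{513656} \approx 0.00060936$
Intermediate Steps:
$R{\left(E,s \right)} = 15 s$
$k{\left(r \right)} = \frac{9}{2} - \frac{5 r}{2}$ ($k{\left(r \right)} = \frac{9}{2} + \frac{\left(-5\right) r}{2} = \frac{9}{2} - \frac{5 r}{2}$)
$g{\left(P,T \right)} = 75 + T$ ($g{\left(P,T \right)} = 15 \cdot 5 + T = 75 + T$)
$\frac{I{\left(390,g{\left(13,k{\left(2 - 2 \right)} \right)} \right)}}{770484} = \frac{390 + \left(75 + \left(\frac{9}{2} - \frac{5 \left(2 - 2\right)}{2}\right)\right)}{770484} = \left(390 + \left(75 + \left(\frac{9}{2} - \frac{5 \left(2 - 2\right)}{2}\right)\right)\right) \frac{1}{770484} = \left(390 + \left(75 + \left(\frac{9}{2} - 0\right)\right)\right) \frac{1}{770484} = \left(390 + \left(75 + \left(\frac{9}{2} + 0\right)\right)\right) \frac{1}{770484} = \left(390 + \left(75 + \frac{9}{2}\right)\right) \frac{1}{770484} = \left(390 + \frac{159}{2}\right) \frac{1}{770484} = \frac{939}{2} \cdot \frac{1}{770484} = \frac{313}{513656}$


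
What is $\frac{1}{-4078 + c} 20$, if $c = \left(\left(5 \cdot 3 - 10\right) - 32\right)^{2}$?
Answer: $- \frac{20}{3349} \approx -0.0059719$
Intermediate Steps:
$c = 729$ ($c = \left(\left(15 - 10\right) - 32\right)^{2} = \left(5 - 32\right)^{2} = \left(-27\right)^{2} = 729$)
$\frac{1}{-4078 + c} 20 = \frac{1}{-4078 + 729} \cdot 20 = \frac{1}{-3349} \cdot 20 = \left(- \frac{1}{3349}\right) 20 = - \frac{20}{3349}$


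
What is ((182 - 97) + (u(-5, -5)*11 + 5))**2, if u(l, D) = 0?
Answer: 8100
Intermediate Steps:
((182 - 97) + (u(-5, -5)*11 + 5))**2 = ((182 - 97) + (0*11 + 5))**2 = (85 + (0 + 5))**2 = (85 + 5)**2 = 90**2 = 8100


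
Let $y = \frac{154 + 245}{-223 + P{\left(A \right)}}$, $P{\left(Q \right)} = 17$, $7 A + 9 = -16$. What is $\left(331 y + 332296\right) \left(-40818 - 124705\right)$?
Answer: $- \frac{11308681489361}{206} \approx -5.4896 \cdot 10^{10}$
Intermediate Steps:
$A = - \frac{25}{7}$ ($A = - \frac{9}{7} + \frac{1}{7} \left(-16\right) = - \frac{9}{7} - \frac{16}{7} = - \frac{25}{7} \approx -3.5714$)
$y = - \frac{399}{206}$ ($y = \frac{154 + 245}{-223 + 17} = \frac{399}{-206} = 399 \left(- \frac{1}{206}\right) = - \frac{399}{206} \approx -1.9369$)
$\left(331 y + 332296\right) \left(-40818 - 124705\right) = \left(331 \left(- \frac{399}{206}\right) + 332296\right) \left(-40818 - 124705\right) = \left(- \frac{132069}{206} + 332296\right) \left(-165523\right) = \frac{68320907}{206} \left(-165523\right) = - \frac{11308681489361}{206}$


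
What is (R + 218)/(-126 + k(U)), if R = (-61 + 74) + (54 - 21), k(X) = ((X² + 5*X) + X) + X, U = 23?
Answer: 22/47 ≈ 0.46809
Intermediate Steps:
k(X) = X² + 7*X (k(X) = (X² + 6*X) + X = X² + 7*X)
R = 46 (R = 13 + 33 = 46)
(R + 218)/(-126 + k(U)) = (46 + 218)/(-126 + 23*(7 + 23)) = 264/(-126 + 23*30) = 264/(-126 + 690) = 264/564 = 264*(1/564) = 22/47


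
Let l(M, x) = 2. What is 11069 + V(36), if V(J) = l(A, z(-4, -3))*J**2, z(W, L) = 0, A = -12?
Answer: 13661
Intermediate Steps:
V(J) = 2*J**2
11069 + V(36) = 11069 + 2*36**2 = 11069 + 2*1296 = 11069 + 2592 = 13661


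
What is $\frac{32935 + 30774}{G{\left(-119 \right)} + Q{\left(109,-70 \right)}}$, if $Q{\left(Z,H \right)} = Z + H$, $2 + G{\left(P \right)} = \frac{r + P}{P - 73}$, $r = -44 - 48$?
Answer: $\frac{12232128}{7315} \approx 1672.2$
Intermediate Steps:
$r = -92$ ($r = -44 - 48 = -92$)
$G{\left(P \right)} = -2 + \frac{-92 + P}{-73 + P}$ ($G{\left(P \right)} = -2 + \frac{-92 + P}{P - 73} = -2 + \frac{-92 + P}{-73 + P}$)
$Q{\left(Z,H \right)} = H + Z$
$\frac{32935 + 30774}{G{\left(-119 \right)} + Q{\left(109,-70 \right)}} = \frac{32935 + 30774}{\frac{54 - -119}{-73 - 119} + \left(-70 + 109\right)} = \frac{63709}{\frac{54 + 119}{-192} + 39} = \frac{63709}{\left(- \frac{1}{192}\right) 173 + 39} = \frac{63709}{- \frac{173}{192} + 39} = \frac{63709}{\frac{7315}{192}} = 63709 \cdot \frac{192}{7315} = \frac{12232128}{7315}$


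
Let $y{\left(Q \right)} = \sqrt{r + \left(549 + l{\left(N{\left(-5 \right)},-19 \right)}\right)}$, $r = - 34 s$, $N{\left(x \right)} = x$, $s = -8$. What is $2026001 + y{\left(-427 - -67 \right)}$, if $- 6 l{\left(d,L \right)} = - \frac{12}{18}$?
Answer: $2026001 + \frac{\sqrt{7390}}{3} \approx 2.026 \cdot 10^{6}$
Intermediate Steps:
$l{\left(d,L \right)} = \frac{1}{9}$ ($l{\left(d,L \right)} = - \frac{\left(-12\right) \frac{1}{18}}{6} = \left(- \frac{1}{6}\right) \left(- \frac{2}{3}\right) = \frac{1}{9}$)
$r = 272$ ($r = \left(-34\right) \left(-8\right) = 272$)
$y{\left(Q \right)} = \frac{\sqrt{7390}}{3}$ ($y{\left(Q \right)} = \sqrt{272 + \left(549 + \frac{1}{9}\right)} = \sqrt{272 + \frac{4942}{9}} = \sqrt{\frac{7390}{9}} = \frac{\sqrt{7390}}{3}$)
$2026001 + y{\left(-427 - -67 \right)} = 2026001 + \frac{\sqrt{7390}}{3}$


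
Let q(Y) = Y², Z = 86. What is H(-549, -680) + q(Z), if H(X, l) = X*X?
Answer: 308797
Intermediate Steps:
H(X, l) = X²
H(-549, -680) + q(Z) = (-549)² + 86² = 301401 + 7396 = 308797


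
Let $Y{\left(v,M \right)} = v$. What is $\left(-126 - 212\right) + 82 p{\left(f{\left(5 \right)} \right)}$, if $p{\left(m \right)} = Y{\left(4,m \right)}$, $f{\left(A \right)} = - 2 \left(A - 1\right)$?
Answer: $-10$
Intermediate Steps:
$f{\left(A \right)} = 2 - 2 A$ ($f{\left(A \right)} = - 2 \left(-1 + A\right) = 2 - 2 A$)
$p{\left(m \right)} = 4$
$\left(-126 - 212\right) + 82 p{\left(f{\left(5 \right)} \right)} = \left(-126 - 212\right) + 82 \cdot 4 = -338 + 328 = -10$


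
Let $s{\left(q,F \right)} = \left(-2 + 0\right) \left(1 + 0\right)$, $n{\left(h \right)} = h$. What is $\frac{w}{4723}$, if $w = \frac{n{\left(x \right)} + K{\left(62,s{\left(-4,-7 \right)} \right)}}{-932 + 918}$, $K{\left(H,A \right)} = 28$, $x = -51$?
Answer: $\frac{23}{66122} \approx 0.00034784$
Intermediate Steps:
$s{\left(q,F \right)} = -2$ ($s{\left(q,F \right)} = \left(-2\right) 1 = -2$)
$w = \frac{23}{14}$ ($w = \frac{-51 + 28}{-932 + 918} = - \frac{23}{-14} = \left(-23\right) \left(- \frac{1}{14}\right) = \frac{23}{14} \approx 1.6429$)
$\frac{w}{4723} = \frac{23}{14 \cdot 4723} = \frac{23}{14} \cdot \frac{1}{4723} = \frac{23}{66122}$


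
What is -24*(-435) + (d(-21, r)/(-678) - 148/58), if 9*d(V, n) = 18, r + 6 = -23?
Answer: 102610525/9831 ≈ 10437.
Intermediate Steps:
r = -29 (r = -6 - 23 = -29)
d(V, n) = 2 (d(V, n) = (⅑)*18 = 2)
-24*(-435) + (d(-21, r)/(-678) - 148/58) = -24*(-435) + (2/(-678) - 148/58) = 10440 + (2*(-1/678) - 148*1/58) = 10440 + (-1/339 - 74/29) = 10440 - 25115/9831 = 102610525/9831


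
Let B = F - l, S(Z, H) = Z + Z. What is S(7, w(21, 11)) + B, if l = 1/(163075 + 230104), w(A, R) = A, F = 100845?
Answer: 39655640760/393179 ≈ 1.0086e+5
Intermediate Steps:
l = 1/393179 ≈ 2.5434e-6
S(Z, H) = 2*Z
B = 39650136254/393179 (B = 100845 - 1*1/393179 = 100845 - 1/393179 = 39650136254/393179 ≈ 1.0085e+5)
S(7, w(21, 11)) + B = 2*7 + 39650136254/393179 = 14 + 39650136254/393179 = 39655640760/393179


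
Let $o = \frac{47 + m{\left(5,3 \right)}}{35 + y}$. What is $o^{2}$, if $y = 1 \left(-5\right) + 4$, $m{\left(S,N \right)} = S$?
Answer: $\frac{676}{289} \approx 2.3391$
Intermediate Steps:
$y = -1$ ($y = -5 + 4 = -1$)
$o = \frac{26}{17}$ ($o = \frac{47 + 5}{35 - 1} = \frac{52}{34} = 52 \cdot \frac{1}{34} = \frac{26}{17} \approx 1.5294$)
$o^{2} = \left(\frac{26}{17}\right)^{2} = \frac{676}{289}$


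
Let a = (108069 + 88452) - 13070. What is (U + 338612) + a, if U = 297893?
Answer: 819956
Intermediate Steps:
a = 183451 (a = 196521 - 13070 = 183451)
(U + 338612) + a = (297893 + 338612) + 183451 = 636505 + 183451 = 819956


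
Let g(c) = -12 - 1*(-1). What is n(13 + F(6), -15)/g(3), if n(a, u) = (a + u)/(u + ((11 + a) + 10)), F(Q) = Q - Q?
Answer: 2/209 ≈ 0.0095694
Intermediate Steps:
F(Q) = 0
n(a, u) = (a + u)/(21 + a + u) (n(a, u) = (a + u)/(u + (21 + a)) = (a + u)/(21 + a + u))
g(c) = -11 (g(c) = -12 + 1 = -11)
n(13 + F(6), -15)/g(3) = (((13 + 0) - 15)/(21 + (13 + 0) - 15))/(-11) = ((13 - 15)/(21 + 13 - 15))*(-1/11) = (-2/19)*(-1/11) = ((1/19)*(-2))*(-1/11) = -2/19*(-1/11) = 2/209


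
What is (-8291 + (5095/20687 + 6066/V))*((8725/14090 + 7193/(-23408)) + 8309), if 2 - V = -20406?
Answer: -479608391563545152114847/6962148241797056 ≈ -6.8888e+7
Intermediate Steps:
V = 20408 (V = 2 - 1*(-20406) = 2 + 20406 = 20408)
(-8291 + (5095/20687 + 6066/V))*((8725/14090 + 7193/(-23408)) + 8309) = (-8291 + (5095/20687 + 6066/20408))*((8725/14090 + 7193/(-23408)) + 8309) = (-8291 + (5095*(1/20687) + 6066*(1/20408)))*((8725*(1/14090) + 7193*(-1/23408)) + 8309) = (-8291 + (5095/20687 + 3033/10204))*((1745/2818 - 7193/23408) + 8309) = (-8291 + 114733051/211090148)*(10288543/32981872 + 8309) = -1750033684017/211090148*274056662991/32981872 = -479608391563545152114847/6962148241797056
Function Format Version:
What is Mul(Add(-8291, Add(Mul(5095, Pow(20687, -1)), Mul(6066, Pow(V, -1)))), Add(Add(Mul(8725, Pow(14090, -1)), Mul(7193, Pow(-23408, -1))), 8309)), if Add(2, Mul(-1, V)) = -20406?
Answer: Rational(-479608391563545152114847, 6962148241797056) ≈ -6.8888e+7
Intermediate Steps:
V = 20408 (V = Add(2, Mul(-1, -20406)) = Add(2, 20406) = 20408)
Mul(Add(-8291, Add(Mul(5095, Pow(20687, -1)), Mul(6066, Pow(V, -1)))), Add(Add(Mul(8725, Pow(14090, -1)), Mul(7193, Pow(-23408, -1))), 8309)) = Mul(Add(-8291, Add(Mul(5095, Pow(20687, -1)), Mul(6066, Pow(20408, -1)))), Add(Add(Mul(8725, Pow(14090, -1)), Mul(7193, Pow(-23408, -1))), 8309)) = Mul(Add(-8291, Add(Mul(5095, Rational(1, 20687)), Mul(6066, Rational(1, 20408)))), Add(Add(Mul(8725, Rational(1, 14090)), Mul(7193, Rational(-1, 23408))), 8309)) = Mul(Add(-8291, Add(Rational(5095, 20687), Rational(3033, 10204))), Add(Add(Rational(1745, 2818), Rational(-7193, 23408)), 8309)) = Mul(Add(-8291, Rational(114733051, 211090148)), Add(Rational(10288543, 32981872), 8309)) = Mul(Rational(-1750033684017, 211090148), Rational(274056662991, 32981872)) = Rational(-479608391563545152114847, 6962148241797056)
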